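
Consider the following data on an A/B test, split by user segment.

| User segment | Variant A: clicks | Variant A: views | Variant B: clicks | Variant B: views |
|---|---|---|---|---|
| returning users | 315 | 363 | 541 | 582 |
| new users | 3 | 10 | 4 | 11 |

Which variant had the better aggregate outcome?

Variant B

Returning users: Variant A 315/363 = 86.8%, Variant B 541/582 = 93.0% → Variant B
New users: Variant A 3/10 = 30.0%, Variant B 4/11 = 36.4% → Variant B
Overall: Variant A 318/373 = 85.3%, Variant B 545/593 = 91.9% → Variant B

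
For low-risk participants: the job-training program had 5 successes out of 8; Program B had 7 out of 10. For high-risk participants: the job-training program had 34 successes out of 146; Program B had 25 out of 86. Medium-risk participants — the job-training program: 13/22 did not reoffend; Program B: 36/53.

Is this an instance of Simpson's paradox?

Low-risk: the job-training program 5/8 = 62.5%, Program B 7/10 = 70.0% → Program B
High-risk: the job-training program 34/146 = 23.3%, Program B 25/86 = 29.1% → Program B
Medium-risk: the job-training program 13/22 = 59.1%, Program B 36/53 = 67.9% → Program B
Overall: the job-training program 52/176 = 29.5%, Program B 68/149 = 45.6% → Program B
Program B wins overall and in every risk group — no reversal.

No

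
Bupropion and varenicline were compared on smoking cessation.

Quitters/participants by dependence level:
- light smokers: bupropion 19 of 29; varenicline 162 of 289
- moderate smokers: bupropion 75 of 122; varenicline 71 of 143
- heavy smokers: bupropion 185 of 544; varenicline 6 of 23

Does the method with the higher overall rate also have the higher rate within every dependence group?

No

Light smokers: bupropion 19/29 = 65.5%, varenicline 162/289 = 56.1% → bupropion
Moderate smokers: bupropion 75/122 = 61.5%, varenicline 71/143 = 49.7% → bupropion
Heavy smokers: bupropion 185/544 = 34.0%, varenicline 6/23 = 26.1% → bupropion
Overall: bupropion 279/695 = 40.1%, varenicline 239/455 = 52.5% → varenicline
Bupropion wins each dependence group but varenicline wins overall — the comparison reverses. Bupropion's participants skew toward heavy smokers, which has a lower base rate.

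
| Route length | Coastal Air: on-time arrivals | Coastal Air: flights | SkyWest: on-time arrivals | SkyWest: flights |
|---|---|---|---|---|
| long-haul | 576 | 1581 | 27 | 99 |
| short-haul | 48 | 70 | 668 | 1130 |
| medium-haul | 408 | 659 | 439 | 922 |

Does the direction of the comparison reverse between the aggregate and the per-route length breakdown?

Long-haul: Coastal Air 576/1581 = 36.4%, SkyWest 27/99 = 27.3% → Coastal Air
Short-haul: Coastal Air 48/70 = 68.6%, SkyWest 668/1130 = 59.1% → Coastal Air
Medium-haul: Coastal Air 408/659 = 61.9%, SkyWest 439/922 = 47.6% → Coastal Air
Overall: Coastal Air 1032/2310 = 44.7%, SkyWest 1134/2151 = 52.7% → SkyWest
Coastal Air wins each route group but SkyWest wins overall — the comparison reverses. Coastal Air's flights skew toward long-haul, which has a lower base rate.

Yes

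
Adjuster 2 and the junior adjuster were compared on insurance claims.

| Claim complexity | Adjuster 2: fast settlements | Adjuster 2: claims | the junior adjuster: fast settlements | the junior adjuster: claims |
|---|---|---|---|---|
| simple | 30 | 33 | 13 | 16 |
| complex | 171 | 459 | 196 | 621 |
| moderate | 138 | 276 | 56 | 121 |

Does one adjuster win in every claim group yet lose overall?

Simple: Adjuster 2 30/33 = 90.9%, the junior adjuster 13/16 = 81.2% → Adjuster 2
Complex: Adjuster 2 171/459 = 37.3%, the junior adjuster 196/621 = 31.6% → Adjuster 2
Moderate: Adjuster 2 138/276 = 50.0%, the junior adjuster 56/121 = 46.3% → Adjuster 2
Overall: Adjuster 2 339/768 = 44.1%, the junior adjuster 265/758 = 35.0% → Adjuster 2
Adjuster 2 wins overall and in every claim group — no reversal.

No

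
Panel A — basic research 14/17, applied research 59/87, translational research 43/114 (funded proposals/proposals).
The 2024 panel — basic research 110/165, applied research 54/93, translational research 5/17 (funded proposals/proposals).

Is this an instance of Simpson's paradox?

Yes

Basic research: Panel A 14/17 = 82.4%, the 2024 panel 110/165 = 66.7% → Panel A
Applied research: Panel A 59/87 = 67.8%, the 2024 panel 54/93 = 58.1% → Panel A
Translational research: Panel A 43/114 = 37.7%, the 2024 panel 5/17 = 29.4% → Panel A
Overall: Panel A 116/218 = 53.2%, the 2024 panel 169/275 = 61.5% → the 2024 panel
Panel A wins each proposal group but the 2024 panel wins overall — the comparison reverses. Panel A's proposals skew toward translational research, which has a lower base rate.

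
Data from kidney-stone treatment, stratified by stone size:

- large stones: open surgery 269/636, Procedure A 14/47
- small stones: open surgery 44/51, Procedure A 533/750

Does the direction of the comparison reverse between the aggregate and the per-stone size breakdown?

Yes

Large stones: open surgery 269/636 = 42.3%, Procedure A 14/47 = 29.8% → open surgery
Small stones: open surgery 44/51 = 86.3%, Procedure A 533/750 = 71.1% → open surgery
Overall: open surgery 313/687 = 45.6%, Procedure A 547/797 = 68.6% → Procedure A
Open surgery wins each stone group but Procedure A wins overall — the comparison reverses. Open surgery's cases skew toward large stones, which has a lower base rate.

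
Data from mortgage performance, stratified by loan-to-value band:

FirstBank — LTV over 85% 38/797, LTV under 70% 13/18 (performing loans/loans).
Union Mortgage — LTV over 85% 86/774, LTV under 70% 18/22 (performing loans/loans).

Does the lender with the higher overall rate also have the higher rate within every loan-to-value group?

Yes

LTV over 85%: FirstBank 38/797 = 4.8%, Union Mortgage 86/774 = 11.1% → Union Mortgage
LTV under 70%: FirstBank 13/18 = 72.2%, Union Mortgage 18/22 = 81.8% → Union Mortgage
Overall: FirstBank 51/815 = 6.3%, Union Mortgage 104/796 = 13.1% → Union Mortgage
Union Mortgage wins overall and in every loan-to-value group — no reversal.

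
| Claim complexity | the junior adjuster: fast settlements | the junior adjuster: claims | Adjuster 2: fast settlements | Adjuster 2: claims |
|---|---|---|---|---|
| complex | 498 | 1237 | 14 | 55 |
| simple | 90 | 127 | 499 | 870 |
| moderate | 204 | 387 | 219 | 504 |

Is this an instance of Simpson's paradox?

Complex: the junior adjuster 498/1237 = 40.3%, Adjuster 2 14/55 = 25.5% → the junior adjuster
Simple: the junior adjuster 90/127 = 70.9%, Adjuster 2 499/870 = 57.4% → the junior adjuster
Moderate: the junior adjuster 204/387 = 52.7%, Adjuster 2 219/504 = 43.5% → the junior adjuster
Overall: the junior adjuster 792/1751 = 45.2%, Adjuster 2 732/1429 = 51.2% → Adjuster 2
The junior adjuster wins each claim group but Adjuster 2 wins overall — the comparison reverses. The junior adjuster's claims skew toward complex, which has a lower base rate.

Yes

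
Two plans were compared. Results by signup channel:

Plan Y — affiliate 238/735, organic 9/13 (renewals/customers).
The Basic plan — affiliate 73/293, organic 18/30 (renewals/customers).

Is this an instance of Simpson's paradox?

No

Affiliate: Plan Y 238/735 = 32.4%, the Basic plan 73/293 = 24.9% → Plan Y
Organic: Plan Y 9/13 = 69.2%, the Basic plan 18/30 = 60.0% → Plan Y
Overall: Plan Y 247/748 = 33.0%, the Basic plan 91/323 = 28.2% → Plan Y
Plan Y wins overall and in every signup group — no reversal.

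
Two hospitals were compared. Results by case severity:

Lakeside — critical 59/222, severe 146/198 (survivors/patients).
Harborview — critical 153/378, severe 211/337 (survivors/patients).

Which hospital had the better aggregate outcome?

Critical: Lakeside 59/222 = 26.6%, Harborview 153/378 = 40.5% → Harborview
Severe: Lakeside 146/198 = 73.7%, Harborview 211/337 = 62.6% → Lakeside
Overall: Lakeside 205/420 = 48.8%, Harborview 364/715 = 50.9% → Harborview
(Neither sweeps every case group, but Harborview has the higher pooled rate.)

Harborview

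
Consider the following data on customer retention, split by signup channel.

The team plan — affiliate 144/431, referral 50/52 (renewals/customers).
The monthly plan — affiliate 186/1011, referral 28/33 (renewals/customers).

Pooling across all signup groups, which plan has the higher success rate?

Affiliate: the team plan 144/431 = 33.4%, the monthly plan 186/1011 = 18.4% → the team plan
Referral: the team plan 50/52 = 96.2%, the monthly plan 28/33 = 84.8% → the team plan
Overall: the team plan 194/483 = 40.2%, the monthly plan 214/1044 = 20.5% → the team plan

the team plan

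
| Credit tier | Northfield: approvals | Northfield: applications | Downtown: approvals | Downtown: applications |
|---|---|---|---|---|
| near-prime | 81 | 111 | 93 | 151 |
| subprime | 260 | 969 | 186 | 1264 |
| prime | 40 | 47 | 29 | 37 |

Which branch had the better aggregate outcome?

Northfield

Near-prime: Northfield 81/111 = 73.0%, Downtown 93/151 = 61.6% → Northfield
Subprime: Northfield 260/969 = 26.8%, Downtown 186/1264 = 14.7% → Northfield
Prime: Northfield 40/47 = 85.1%, Downtown 29/37 = 78.4% → Northfield
Overall: Northfield 381/1127 = 33.8%, Downtown 308/1452 = 21.2% → Northfield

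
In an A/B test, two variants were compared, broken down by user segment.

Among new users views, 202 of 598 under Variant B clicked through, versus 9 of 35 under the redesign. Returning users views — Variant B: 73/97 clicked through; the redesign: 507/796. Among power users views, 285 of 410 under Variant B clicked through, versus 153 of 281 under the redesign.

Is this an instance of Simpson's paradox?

Yes

New users: Variant B 202/598 = 33.8%, the redesign 9/35 = 25.7% → Variant B
Returning users: Variant B 73/97 = 75.3%, the redesign 507/796 = 63.7% → Variant B
Power users: Variant B 285/410 = 69.5%, the redesign 153/281 = 54.4% → Variant B
Overall: Variant B 560/1105 = 50.7%, the redesign 669/1112 = 60.2% → the redesign
Variant B wins each user group but the redesign wins overall — the comparison reverses. Variant B's views skew toward new users, which has a lower base rate.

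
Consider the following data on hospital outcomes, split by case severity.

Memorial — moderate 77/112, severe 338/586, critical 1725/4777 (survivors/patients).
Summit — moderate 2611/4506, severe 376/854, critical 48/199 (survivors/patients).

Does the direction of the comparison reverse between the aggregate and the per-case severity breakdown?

Yes

Moderate: Memorial 77/112 = 68.8%, Summit 2611/4506 = 57.9% → Memorial
Severe: Memorial 338/586 = 57.7%, Summit 376/854 = 44.0% → Memorial
Critical: Memorial 1725/4777 = 36.1%, Summit 48/199 = 24.1% → Memorial
Overall: Memorial 2140/5475 = 39.1%, Summit 3035/5559 = 54.6% → Summit
Memorial wins each case group but Summit wins overall — the comparison reverses. Memorial's patients skew toward critical, which has a lower base rate.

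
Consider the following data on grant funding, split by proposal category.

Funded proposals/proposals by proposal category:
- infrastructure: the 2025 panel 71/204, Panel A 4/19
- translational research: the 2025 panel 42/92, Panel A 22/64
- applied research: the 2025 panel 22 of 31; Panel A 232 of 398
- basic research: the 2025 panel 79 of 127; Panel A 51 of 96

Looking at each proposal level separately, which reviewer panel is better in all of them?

Infrastructure: the 2025 panel 71/204 = 34.8%, Panel A 4/19 = 21.1% → the 2025 panel
Translational research: the 2025 panel 42/92 = 45.7%, Panel A 22/64 = 34.4% → the 2025 panel
Applied research: the 2025 panel 22/31 = 71.0%, Panel A 232/398 = 58.3% → the 2025 panel
Basic research: the 2025 panel 79/127 = 62.2%, Panel A 51/96 = 53.1% → the 2025 panel
The 2025 panel has the higher rate in all 4 groups.

the 2025 panel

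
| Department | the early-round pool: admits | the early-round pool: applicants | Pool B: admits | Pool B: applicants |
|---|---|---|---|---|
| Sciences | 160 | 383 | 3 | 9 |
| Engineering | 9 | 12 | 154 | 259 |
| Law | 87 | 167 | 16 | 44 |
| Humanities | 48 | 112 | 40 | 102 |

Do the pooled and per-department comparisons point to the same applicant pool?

Sciences: the early-round pool 160/383 = 41.8%, Pool B 3/9 = 33.3% → the early-round pool
Engineering: the early-round pool 9/12 = 75.0%, Pool B 154/259 = 59.5% → the early-round pool
Law: the early-round pool 87/167 = 52.1%, Pool B 16/44 = 36.4% → the early-round pool
Humanities: the early-round pool 48/112 = 42.9%, Pool B 40/102 = 39.2% → the early-round pool
Overall: the early-round pool 304/674 = 45.1%, Pool B 213/414 = 51.4% → Pool B
The early-round pool wins each department group but Pool B wins overall — the comparison reverses. The early-round pool's applicants skew toward Sciences, which has a lower base rate.

No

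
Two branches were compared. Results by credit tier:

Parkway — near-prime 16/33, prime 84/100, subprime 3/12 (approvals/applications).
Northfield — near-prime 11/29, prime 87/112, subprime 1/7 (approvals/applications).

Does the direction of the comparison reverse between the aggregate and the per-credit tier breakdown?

No

Near-prime: Parkway 16/33 = 48.5%, Northfield 11/29 = 37.9% → Parkway
Prime: Parkway 84/100 = 84.0%, Northfield 87/112 = 77.7% → Parkway
Subprime: Parkway 3/12 = 25.0%, Northfield 1/7 = 14.3% → Parkway
Overall: Parkway 103/145 = 71.0%, Northfield 99/148 = 66.9% → Parkway
Parkway wins overall and in every credit group — no reversal.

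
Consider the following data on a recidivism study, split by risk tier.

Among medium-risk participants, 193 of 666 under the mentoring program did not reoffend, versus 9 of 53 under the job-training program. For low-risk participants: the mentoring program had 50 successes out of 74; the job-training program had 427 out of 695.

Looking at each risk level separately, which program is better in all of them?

the mentoring program

Medium-risk: the mentoring program 193/666 = 29.0%, the job-training program 9/53 = 17.0% → the mentoring program
Low-risk: the mentoring program 50/74 = 67.6%, the job-training program 427/695 = 61.4% → the mentoring program
The mentoring program has the higher rate in both groups.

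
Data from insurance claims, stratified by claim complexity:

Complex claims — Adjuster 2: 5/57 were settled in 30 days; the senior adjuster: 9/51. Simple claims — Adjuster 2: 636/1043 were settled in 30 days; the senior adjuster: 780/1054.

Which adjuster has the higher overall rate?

the senior adjuster

Complex: Adjuster 2 5/57 = 8.8%, the senior adjuster 9/51 = 17.6% → the senior adjuster
Simple: Adjuster 2 636/1043 = 61.0%, the senior adjuster 780/1054 = 74.0% → the senior adjuster
Overall: Adjuster 2 641/1100 = 58.3%, the senior adjuster 789/1105 = 71.4% → the senior adjuster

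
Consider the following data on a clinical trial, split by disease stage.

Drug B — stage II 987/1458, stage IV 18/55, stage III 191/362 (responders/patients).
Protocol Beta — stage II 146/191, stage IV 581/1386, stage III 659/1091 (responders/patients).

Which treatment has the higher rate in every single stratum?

Stage II: Drug B 987/1458 = 67.7%, Protocol Beta 146/191 = 76.4% → Protocol Beta
Stage IV: Drug B 18/55 = 32.7%, Protocol Beta 581/1386 = 41.9% → Protocol Beta
Stage III: Drug B 191/362 = 52.8%, Protocol Beta 659/1091 = 60.4% → Protocol Beta
Protocol Beta has the higher rate in all 3 groups.

Protocol Beta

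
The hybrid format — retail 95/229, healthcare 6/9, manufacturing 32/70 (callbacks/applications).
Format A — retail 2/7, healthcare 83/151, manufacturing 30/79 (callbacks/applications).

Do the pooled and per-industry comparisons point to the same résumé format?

Retail: the hybrid format 95/229 = 41.5%, Format A 2/7 = 28.6% → the hybrid format
Healthcare: the hybrid format 6/9 = 66.7%, Format A 83/151 = 55.0% → the hybrid format
Manufacturing: the hybrid format 32/70 = 45.7%, Format A 30/79 = 38.0% → the hybrid format
Overall: the hybrid format 133/308 = 43.2%, Format A 115/237 = 48.5% → Format A
The hybrid format wins each industry group but Format A wins overall — the comparison reverses. The hybrid format's applications skew toward retail, which has a lower base rate.

No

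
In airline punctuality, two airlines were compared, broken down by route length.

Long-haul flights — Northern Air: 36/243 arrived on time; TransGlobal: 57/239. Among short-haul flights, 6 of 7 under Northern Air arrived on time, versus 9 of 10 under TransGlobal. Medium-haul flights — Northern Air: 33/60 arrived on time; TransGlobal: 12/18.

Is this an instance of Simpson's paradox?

No

Long-haul: Northern Air 36/243 = 14.8%, TransGlobal 57/239 = 23.8% → TransGlobal
Short-haul: Northern Air 6/7 = 85.7%, TransGlobal 9/10 = 90.0% → TransGlobal
Medium-haul: Northern Air 33/60 = 55.0%, TransGlobal 12/18 = 66.7% → TransGlobal
Overall: Northern Air 75/310 = 24.2%, TransGlobal 78/267 = 29.2% → TransGlobal
TransGlobal wins overall and in every route group — no reversal.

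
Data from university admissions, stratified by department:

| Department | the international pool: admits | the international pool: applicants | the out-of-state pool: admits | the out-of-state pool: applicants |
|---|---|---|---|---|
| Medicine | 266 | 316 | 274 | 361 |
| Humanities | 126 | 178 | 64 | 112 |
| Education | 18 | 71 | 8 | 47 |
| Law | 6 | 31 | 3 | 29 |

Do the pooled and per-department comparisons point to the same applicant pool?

Yes

Medicine: the international pool 266/316 = 84.2%, the out-of-state pool 274/361 = 75.9% → the international pool
Humanities: the international pool 126/178 = 70.8%, the out-of-state pool 64/112 = 57.1% → the international pool
Education: the international pool 18/71 = 25.4%, the out-of-state pool 8/47 = 17.0% → the international pool
Law: the international pool 6/31 = 19.4%, the out-of-state pool 3/29 = 10.3% → the international pool
Overall: the international pool 416/596 = 69.8%, the out-of-state pool 349/549 = 63.6% → the international pool
The international pool wins overall and in every department group — no reversal.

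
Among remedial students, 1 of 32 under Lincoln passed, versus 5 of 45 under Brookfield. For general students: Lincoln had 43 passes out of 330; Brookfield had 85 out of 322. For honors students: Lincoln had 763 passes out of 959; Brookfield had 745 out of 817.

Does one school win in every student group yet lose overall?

No

Remedial: Lincoln 1/32 = 3.1%, Brookfield 5/45 = 11.1% → Brookfield
General: Lincoln 43/330 = 13.0%, Brookfield 85/322 = 26.4% → Brookfield
Honors: Lincoln 763/959 = 79.6%, Brookfield 745/817 = 91.2% → Brookfield
Overall: Lincoln 807/1321 = 61.1%, Brookfield 835/1184 = 70.5% → Brookfield
Brookfield wins overall and in every student group — no reversal.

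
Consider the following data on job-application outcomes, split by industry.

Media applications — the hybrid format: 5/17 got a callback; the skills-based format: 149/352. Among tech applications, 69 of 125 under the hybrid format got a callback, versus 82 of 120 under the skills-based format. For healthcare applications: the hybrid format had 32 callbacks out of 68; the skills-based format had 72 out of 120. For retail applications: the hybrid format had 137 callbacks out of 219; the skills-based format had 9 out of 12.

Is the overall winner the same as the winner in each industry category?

Media: the hybrid format 5/17 = 29.4%, the skills-based format 149/352 = 42.3% → the skills-based format
Tech: the hybrid format 69/125 = 55.2%, the skills-based format 82/120 = 68.3% → the skills-based format
Healthcare: the hybrid format 32/68 = 47.1%, the skills-based format 72/120 = 60.0% → the skills-based format
Retail: the hybrid format 137/219 = 62.6%, the skills-based format 9/12 = 75.0% → the skills-based format
Overall: the hybrid format 243/429 = 56.6%, the skills-based format 312/604 = 51.7% → the hybrid format
The skills-based format wins each industry group but the hybrid format wins overall — the comparison reverses. The skills-based format's applications skew toward media, which has a lower base rate.

No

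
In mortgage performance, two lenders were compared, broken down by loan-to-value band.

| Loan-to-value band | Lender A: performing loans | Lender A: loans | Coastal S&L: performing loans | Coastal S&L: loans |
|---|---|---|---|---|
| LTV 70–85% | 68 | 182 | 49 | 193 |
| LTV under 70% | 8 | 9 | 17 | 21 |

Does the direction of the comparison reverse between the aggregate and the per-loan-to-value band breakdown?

No

LTV 70–85%: Lender A 68/182 = 37.4%, Coastal S&L 49/193 = 25.4% → Lender A
LTV under 70%: Lender A 8/9 = 88.9%, Coastal S&L 17/21 = 81.0% → Lender A
Overall: Lender A 76/191 = 39.8%, Coastal S&L 66/214 = 30.8% → Lender A
Lender A wins overall and in every loan-to-value group — no reversal.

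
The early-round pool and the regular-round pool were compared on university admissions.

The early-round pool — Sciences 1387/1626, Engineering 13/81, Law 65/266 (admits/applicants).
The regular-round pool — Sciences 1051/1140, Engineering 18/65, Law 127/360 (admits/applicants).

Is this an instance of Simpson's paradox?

Sciences: the early-round pool 1387/1626 = 85.3%, the regular-round pool 1051/1140 = 92.2% → the regular-round pool
Engineering: the early-round pool 13/81 = 16.0%, the regular-round pool 18/65 = 27.7% → the regular-round pool
Law: the early-round pool 65/266 = 24.4%, the regular-round pool 127/360 = 35.3% → the regular-round pool
Overall: the early-round pool 1465/1973 = 74.3%, the regular-round pool 1196/1565 = 76.4% → the regular-round pool
The regular-round pool wins overall and in every department group — no reversal.

No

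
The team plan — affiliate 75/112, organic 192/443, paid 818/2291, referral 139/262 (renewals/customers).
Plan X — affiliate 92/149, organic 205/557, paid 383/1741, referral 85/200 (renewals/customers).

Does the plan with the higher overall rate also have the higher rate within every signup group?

Yes

Affiliate: the team plan 75/112 = 67.0%, Plan X 92/149 = 61.7% → the team plan
Organic: the team plan 192/443 = 43.3%, Plan X 205/557 = 36.8% → the team plan
Paid: the team plan 818/2291 = 35.7%, Plan X 383/1741 = 22.0% → the team plan
Referral: the team plan 139/262 = 53.1%, Plan X 85/200 = 42.5% → the team plan
Overall: the team plan 1224/3108 = 39.4%, Plan X 765/2647 = 28.9% → the team plan
The team plan wins overall and in every signup group — no reversal.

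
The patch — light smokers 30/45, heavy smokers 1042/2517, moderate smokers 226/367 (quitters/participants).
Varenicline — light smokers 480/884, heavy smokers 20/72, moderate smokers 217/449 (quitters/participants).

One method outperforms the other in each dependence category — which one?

the patch

Light smokers: the patch 30/45 = 66.7%, varenicline 480/884 = 54.3% → the patch
Heavy smokers: the patch 1042/2517 = 41.4%, varenicline 20/72 = 27.8% → the patch
Moderate smokers: the patch 226/367 = 61.6%, varenicline 217/449 = 48.3% → the patch
The patch has the higher rate in all 3 groups.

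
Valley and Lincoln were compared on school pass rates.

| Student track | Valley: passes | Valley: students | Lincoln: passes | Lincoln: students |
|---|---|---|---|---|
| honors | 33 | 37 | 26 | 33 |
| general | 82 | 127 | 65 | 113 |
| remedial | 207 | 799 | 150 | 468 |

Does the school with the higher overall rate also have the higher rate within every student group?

Honors: Valley 33/37 = 89.2%, Lincoln 26/33 = 78.8% → Valley
General: Valley 82/127 = 64.6%, Lincoln 65/113 = 57.5% → Valley
Remedial: Valley 207/799 = 25.9%, Lincoln 150/468 = 32.1% → Lincoln
Overall: Valley 322/963 = 33.4%, Lincoln 241/614 = 39.3% → Lincoln
Neither sweeps: Valley wins 2 of 3 groups, Lincoln wins 1. Lincoln wins overall but not every group — no Simpson reversal.

No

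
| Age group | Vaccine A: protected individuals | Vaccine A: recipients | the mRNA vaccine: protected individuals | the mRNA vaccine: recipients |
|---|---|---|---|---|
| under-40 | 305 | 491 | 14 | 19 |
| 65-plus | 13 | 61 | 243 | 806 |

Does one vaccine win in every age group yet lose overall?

Yes

Under-40: Vaccine A 305/491 = 62.1%, the mRNA vaccine 14/19 = 73.7% → the mRNA vaccine
65-plus: Vaccine A 13/61 = 21.3%, the mRNA vaccine 243/806 = 30.1% → the mRNA vaccine
Overall: Vaccine A 318/552 = 57.6%, the mRNA vaccine 257/825 = 31.2% → Vaccine A
The mRNA vaccine wins each age group but Vaccine A wins overall — the comparison reverses. The mRNA vaccine's recipients skew toward 65-plus, which has a lower base rate.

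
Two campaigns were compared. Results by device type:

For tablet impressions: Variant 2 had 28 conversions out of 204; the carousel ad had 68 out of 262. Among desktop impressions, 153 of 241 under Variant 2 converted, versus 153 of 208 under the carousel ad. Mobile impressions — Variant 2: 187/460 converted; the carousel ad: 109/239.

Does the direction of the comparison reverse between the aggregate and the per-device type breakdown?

No

Tablet: Variant 2 28/204 = 13.7%, the carousel ad 68/262 = 26.0% → the carousel ad
Desktop: Variant 2 153/241 = 63.5%, the carousel ad 153/208 = 73.6% → the carousel ad
Mobile: Variant 2 187/460 = 40.7%, the carousel ad 109/239 = 45.6% → the carousel ad
Overall: Variant 2 368/905 = 40.7%, the carousel ad 330/709 = 46.5% → the carousel ad
The carousel ad wins overall and in every device group — no reversal.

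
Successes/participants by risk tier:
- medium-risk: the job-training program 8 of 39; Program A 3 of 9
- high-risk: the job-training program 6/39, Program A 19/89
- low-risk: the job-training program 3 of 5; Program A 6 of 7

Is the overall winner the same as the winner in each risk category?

Yes

Medium-risk: the job-training program 8/39 = 20.5%, Program A 3/9 = 33.3% → Program A
High-risk: the job-training program 6/39 = 15.4%, Program A 19/89 = 21.3% → Program A
Low-risk: the job-training program 3/5 = 60.0%, Program A 6/7 = 85.7% → Program A
Overall: the job-training program 17/83 = 20.5%, Program A 28/105 = 26.7% → Program A
Program A wins overall and in every risk group — no reversal.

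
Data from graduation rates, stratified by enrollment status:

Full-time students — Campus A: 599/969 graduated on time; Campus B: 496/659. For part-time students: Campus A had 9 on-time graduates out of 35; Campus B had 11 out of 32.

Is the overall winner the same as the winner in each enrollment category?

Yes

Full-time: Campus A 599/969 = 61.8%, Campus B 496/659 = 75.3% → Campus B
Part-time: Campus A 9/35 = 25.7%, Campus B 11/32 = 34.4% → Campus B
Overall: Campus A 608/1004 = 60.6%, Campus B 507/691 = 73.4% → Campus B
Campus B wins overall and in every enrollment group — no reversal.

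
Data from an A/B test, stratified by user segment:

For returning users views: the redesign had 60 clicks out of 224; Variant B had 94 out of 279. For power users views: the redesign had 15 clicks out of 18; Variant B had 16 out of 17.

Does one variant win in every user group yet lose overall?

No

Returning users: the redesign 60/224 = 26.8%, Variant B 94/279 = 33.7% → Variant B
Power users: the redesign 15/18 = 83.3%, Variant B 16/17 = 94.1% → Variant B
Overall: the redesign 75/242 = 31.0%, Variant B 110/296 = 37.2% → Variant B
Variant B wins overall and in every user group — no reversal.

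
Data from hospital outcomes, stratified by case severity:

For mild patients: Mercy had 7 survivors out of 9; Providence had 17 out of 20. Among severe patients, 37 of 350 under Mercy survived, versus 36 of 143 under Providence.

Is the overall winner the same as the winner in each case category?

Yes

Mild: Mercy 7/9 = 77.8%, Providence 17/20 = 85.0% → Providence
Severe: Mercy 37/350 = 10.6%, Providence 36/143 = 25.2% → Providence
Overall: Mercy 44/359 = 12.3%, Providence 53/163 = 32.5% → Providence
Providence wins overall and in every case group — no reversal.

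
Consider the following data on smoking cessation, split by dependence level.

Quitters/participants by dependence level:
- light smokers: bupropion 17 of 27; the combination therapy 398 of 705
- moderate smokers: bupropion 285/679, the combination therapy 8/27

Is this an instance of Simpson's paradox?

Yes

Light smokers: bupropion 17/27 = 63.0%, the combination therapy 398/705 = 56.5% → bupropion
Moderate smokers: bupropion 285/679 = 42.0%, the combination therapy 8/27 = 29.6% → bupropion
Overall: bupropion 302/706 = 42.8%, the combination therapy 406/732 = 55.5% → the combination therapy
Bupropion wins each dependence group but the combination therapy wins overall — the comparison reverses. Bupropion's participants skew toward moderate smokers, which has a lower base rate.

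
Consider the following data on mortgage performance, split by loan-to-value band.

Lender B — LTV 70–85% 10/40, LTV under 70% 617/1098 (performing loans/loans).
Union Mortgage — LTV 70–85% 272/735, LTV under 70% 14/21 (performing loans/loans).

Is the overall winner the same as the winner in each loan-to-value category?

LTV 70–85%: Lender B 10/40 = 25.0%, Union Mortgage 272/735 = 37.0% → Union Mortgage
LTV under 70%: Lender B 617/1098 = 56.2%, Union Mortgage 14/21 = 66.7% → Union Mortgage
Overall: Lender B 627/1138 = 55.1%, Union Mortgage 286/756 = 37.8% → Lender B
Union Mortgage wins each loan-to-value group but Lender B wins overall — the comparison reverses. Union Mortgage's loans skew toward LTV 70–85%, which has a lower base rate.

No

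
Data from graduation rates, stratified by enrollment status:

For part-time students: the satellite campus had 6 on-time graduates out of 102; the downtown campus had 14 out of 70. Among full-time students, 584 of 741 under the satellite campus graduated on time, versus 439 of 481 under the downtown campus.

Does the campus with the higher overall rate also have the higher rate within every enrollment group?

Part-time: the satellite campus 6/102 = 5.9%, the downtown campus 14/70 = 20.0% → the downtown campus
Full-time: the satellite campus 584/741 = 78.8%, the downtown campus 439/481 = 91.3% → the downtown campus
Overall: the satellite campus 590/843 = 70.0%, the downtown campus 453/551 = 82.2% → the downtown campus
The downtown campus wins overall and in every enrollment group — no reversal.

Yes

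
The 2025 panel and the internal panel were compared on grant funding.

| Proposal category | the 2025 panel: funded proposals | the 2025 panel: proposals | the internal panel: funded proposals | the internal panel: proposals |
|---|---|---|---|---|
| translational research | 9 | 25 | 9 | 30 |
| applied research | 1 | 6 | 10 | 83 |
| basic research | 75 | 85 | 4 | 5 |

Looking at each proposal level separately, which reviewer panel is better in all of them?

Translational research: the 2025 panel 9/25 = 36.0%, the internal panel 9/30 = 30.0% → the 2025 panel
Applied research: the 2025 panel 1/6 = 16.7%, the internal panel 10/83 = 12.0% → the 2025 panel
Basic research: the 2025 panel 75/85 = 88.2%, the internal panel 4/5 = 80.0% → the 2025 panel
The 2025 panel has the higher rate in all 3 groups.

the 2025 panel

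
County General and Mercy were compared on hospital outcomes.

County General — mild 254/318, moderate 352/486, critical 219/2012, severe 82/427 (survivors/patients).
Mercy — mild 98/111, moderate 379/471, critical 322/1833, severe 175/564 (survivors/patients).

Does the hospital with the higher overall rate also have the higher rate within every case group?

Yes

Mild: County General 254/318 = 79.9%, Mercy 98/111 = 88.3% → Mercy
Moderate: County General 352/486 = 72.4%, Mercy 379/471 = 80.5% → Mercy
Critical: County General 219/2012 = 10.9%, Mercy 322/1833 = 17.6% → Mercy
Severe: County General 82/427 = 19.2%, Mercy 175/564 = 31.0% → Mercy
Overall: County General 907/3243 = 28.0%, Mercy 974/2979 = 32.7% → Mercy
Mercy wins overall and in every case group — no reversal.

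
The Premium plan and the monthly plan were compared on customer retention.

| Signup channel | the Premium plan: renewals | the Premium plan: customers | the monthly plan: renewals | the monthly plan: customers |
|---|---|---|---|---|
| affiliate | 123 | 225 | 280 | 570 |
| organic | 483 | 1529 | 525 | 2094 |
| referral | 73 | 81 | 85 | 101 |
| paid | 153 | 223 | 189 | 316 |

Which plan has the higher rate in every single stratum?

Affiliate: the Premium plan 123/225 = 54.7%, the monthly plan 280/570 = 49.1% → the Premium plan
Organic: the Premium plan 483/1529 = 31.6%, the monthly plan 525/2094 = 25.1% → the Premium plan
Referral: the Premium plan 73/81 = 90.1%, the monthly plan 85/101 = 84.2% → the Premium plan
Paid: the Premium plan 153/223 = 68.6%, the monthly plan 189/316 = 59.8% → the Premium plan
The Premium plan has the higher rate in all 4 groups.

the Premium plan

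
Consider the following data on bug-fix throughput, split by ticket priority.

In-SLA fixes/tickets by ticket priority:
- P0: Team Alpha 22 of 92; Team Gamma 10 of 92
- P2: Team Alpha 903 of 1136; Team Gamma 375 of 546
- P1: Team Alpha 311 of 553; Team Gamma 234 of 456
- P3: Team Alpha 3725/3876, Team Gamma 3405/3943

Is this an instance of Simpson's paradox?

P0: Team Alpha 22/92 = 23.9%, Team Gamma 10/92 = 10.9% → Team Alpha
P2: Team Alpha 903/1136 = 79.5%, Team Gamma 375/546 = 68.7% → Team Alpha
P1: Team Alpha 311/553 = 56.2%, Team Gamma 234/456 = 51.3% → Team Alpha
P3: Team Alpha 3725/3876 = 96.1%, Team Gamma 3405/3943 = 86.4% → Team Alpha
Overall: Team Alpha 4961/5657 = 87.7%, Team Gamma 4024/5037 = 79.9% → Team Alpha
Team Alpha wins overall and in every ticket group — no reversal.

No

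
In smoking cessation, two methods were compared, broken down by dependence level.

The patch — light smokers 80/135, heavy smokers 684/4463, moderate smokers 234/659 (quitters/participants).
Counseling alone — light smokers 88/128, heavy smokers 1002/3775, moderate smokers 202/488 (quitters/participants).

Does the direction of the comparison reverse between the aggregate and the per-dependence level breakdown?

No

Light smokers: the patch 80/135 = 59.3%, counseling alone 88/128 = 68.8% → counseling alone
Heavy smokers: the patch 684/4463 = 15.3%, counseling alone 1002/3775 = 26.5% → counseling alone
Moderate smokers: the patch 234/659 = 35.5%, counseling alone 202/488 = 41.4% → counseling alone
Overall: the patch 998/5257 = 19.0%, counseling alone 1292/4391 = 29.4% → counseling alone
Counseling alone wins overall and in every dependence group — no reversal.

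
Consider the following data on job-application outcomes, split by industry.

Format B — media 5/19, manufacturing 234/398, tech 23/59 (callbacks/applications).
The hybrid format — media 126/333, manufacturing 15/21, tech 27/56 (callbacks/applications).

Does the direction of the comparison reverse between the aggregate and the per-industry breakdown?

Yes

Media: Format B 5/19 = 26.3%, the hybrid format 126/333 = 37.8% → the hybrid format
Manufacturing: Format B 234/398 = 58.8%, the hybrid format 15/21 = 71.4% → the hybrid format
Tech: Format B 23/59 = 39.0%, the hybrid format 27/56 = 48.2% → the hybrid format
Overall: Format B 262/476 = 55.0%, the hybrid format 168/410 = 41.0% → Format B
The hybrid format wins each industry group but Format B wins overall — the comparison reverses. The hybrid format's applications skew toward media, which has a lower base rate.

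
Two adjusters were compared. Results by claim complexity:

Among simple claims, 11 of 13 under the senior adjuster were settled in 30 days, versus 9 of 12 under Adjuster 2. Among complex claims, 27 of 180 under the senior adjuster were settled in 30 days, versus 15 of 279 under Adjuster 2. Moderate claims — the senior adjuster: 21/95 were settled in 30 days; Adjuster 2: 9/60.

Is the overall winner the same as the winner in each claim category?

Yes

Simple: the senior adjuster 11/13 = 84.6%, Adjuster 2 9/12 = 75.0% → the senior adjuster
Complex: the senior adjuster 27/180 = 15.0%, Adjuster 2 15/279 = 5.4% → the senior adjuster
Moderate: the senior adjuster 21/95 = 22.1%, Adjuster 2 9/60 = 15.0% → the senior adjuster
Overall: the senior adjuster 59/288 = 20.5%, Adjuster 2 33/351 = 9.4% → the senior adjuster
The senior adjuster wins overall and in every claim group — no reversal.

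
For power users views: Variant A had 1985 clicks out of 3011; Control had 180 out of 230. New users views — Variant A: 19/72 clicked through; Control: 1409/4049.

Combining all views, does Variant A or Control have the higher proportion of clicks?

Power users: Variant A 1985/3011 = 65.9%, Control 180/230 = 78.3% → Control
New users: Variant A 19/72 = 26.4%, Control 1409/4049 = 34.8% → Control
Overall: Variant A 2004/3083 = 65.0%, Control 1589/4279 = 37.1% → Variant A
(Control wins every user group but Variant A wins overall — Control's views skew toward the low-rate new users group.)

Variant A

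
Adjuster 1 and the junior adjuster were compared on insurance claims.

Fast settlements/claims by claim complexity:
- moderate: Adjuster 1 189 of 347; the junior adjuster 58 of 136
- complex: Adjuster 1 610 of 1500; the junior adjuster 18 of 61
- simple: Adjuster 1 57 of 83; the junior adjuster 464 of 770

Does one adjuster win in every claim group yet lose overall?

Yes

Moderate: Adjuster 1 189/347 = 54.5%, the junior adjuster 58/136 = 42.6% → Adjuster 1
Complex: Adjuster 1 610/1500 = 40.7%, the junior adjuster 18/61 = 29.5% → Adjuster 1
Simple: Adjuster 1 57/83 = 68.7%, the junior adjuster 464/770 = 60.3% → Adjuster 1
Overall: Adjuster 1 856/1930 = 44.4%, the junior adjuster 540/967 = 55.8% → the junior adjuster
Adjuster 1 wins each claim group but the junior adjuster wins overall — the comparison reverses. Adjuster 1's claims skew toward complex, which has a lower base rate.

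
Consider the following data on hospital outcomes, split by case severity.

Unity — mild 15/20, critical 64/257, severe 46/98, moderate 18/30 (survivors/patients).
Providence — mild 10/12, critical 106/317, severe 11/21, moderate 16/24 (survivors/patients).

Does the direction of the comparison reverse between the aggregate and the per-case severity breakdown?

No

Mild: Unity 15/20 = 75.0%, Providence 10/12 = 83.3% → Providence
Critical: Unity 64/257 = 24.9%, Providence 106/317 = 33.4% → Providence
Severe: Unity 46/98 = 46.9%, Providence 11/21 = 52.4% → Providence
Moderate: Unity 18/30 = 60.0%, Providence 16/24 = 66.7% → Providence
Overall: Unity 143/405 = 35.3%, Providence 143/374 = 38.2% → Providence
Providence wins overall and in every case group — no reversal.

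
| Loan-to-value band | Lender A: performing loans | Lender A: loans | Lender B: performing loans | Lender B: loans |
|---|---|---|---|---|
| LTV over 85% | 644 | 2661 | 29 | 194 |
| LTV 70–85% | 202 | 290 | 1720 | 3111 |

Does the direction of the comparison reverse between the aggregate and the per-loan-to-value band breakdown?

LTV over 85%: Lender A 644/2661 = 24.2%, Lender B 29/194 = 14.9% → Lender A
LTV 70–85%: Lender A 202/290 = 69.7%, Lender B 1720/3111 = 55.3% → Lender A
Overall: Lender A 846/2951 = 28.7%, Lender B 1749/3305 = 52.9% → Lender B
Lender A wins each loan-to-value group but Lender B wins overall — the comparison reverses. Lender A's loans skew toward LTV over 85%, which has a lower base rate.

Yes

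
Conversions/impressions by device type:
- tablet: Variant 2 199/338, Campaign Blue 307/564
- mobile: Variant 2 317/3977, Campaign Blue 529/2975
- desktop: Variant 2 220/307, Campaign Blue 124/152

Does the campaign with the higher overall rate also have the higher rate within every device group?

No

Tablet: Variant 2 199/338 = 58.9%, Campaign Blue 307/564 = 54.4% → Variant 2
Mobile: Variant 2 317/3977 = 8.0%, Campaign Blue 529/2975 = 17.8% → Campaign Blue
Desktop: Variant 2 220/307 = 71.7%, Campaign Blue 124/152 = 81.6% → Campaign Blue
Overall: Variant 2 736/4622 = 15.9%, Campaign Blue 960/3691 = 26.0% → Campaign Blue
Neither sweeps: Variant 2 wins 1 of 3 groups, Campaign Blue wins 2. Campaign Blue wins overall but not every group — no Simpson reversal.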